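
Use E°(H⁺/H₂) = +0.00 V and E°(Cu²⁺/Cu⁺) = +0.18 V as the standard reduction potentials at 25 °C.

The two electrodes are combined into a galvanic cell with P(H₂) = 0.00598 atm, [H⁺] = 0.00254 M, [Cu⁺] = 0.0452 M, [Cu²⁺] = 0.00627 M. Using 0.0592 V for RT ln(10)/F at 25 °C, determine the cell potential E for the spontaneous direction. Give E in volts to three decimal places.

+0.217 V

Cu²⁺/Cu⁺ is the cathode (higher E°), H⁺/H₂ the anode: E°cell = +0.18 − (+0.00) = +0.18 V, n = 2.
Overall: 2 Cu²⁺(aq) + H₂(g) → 2 Cu⁺(aq) + 2 H⁺(aq)
Q = [Cu⁺]^2·[H⁺]^2 / ([Cu²⁺]^2·P(H₂)); log Q = -1.251.
E = E° − (0.0592/n) log Q = +0.18 − (0.0592/2)(-1.251) = +0.217 V.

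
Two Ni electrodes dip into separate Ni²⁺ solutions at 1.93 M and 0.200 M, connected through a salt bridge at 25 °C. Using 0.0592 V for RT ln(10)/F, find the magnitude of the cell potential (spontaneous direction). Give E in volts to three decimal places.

+0.029 V

For a concentration cell E°cell = 0. The 1.93 M side is the cathode (reduction is favoured where [Ni²⁺] is higher).
With n = 2, E = −(0.0592/2) log([Ni²⁺]ₐₙ/[Ni²⁺]꜀ₐₜ) = −(0.0592/2) log(0.2/1.93) = −(0.0592/2)(-0.985) = +0.029 V.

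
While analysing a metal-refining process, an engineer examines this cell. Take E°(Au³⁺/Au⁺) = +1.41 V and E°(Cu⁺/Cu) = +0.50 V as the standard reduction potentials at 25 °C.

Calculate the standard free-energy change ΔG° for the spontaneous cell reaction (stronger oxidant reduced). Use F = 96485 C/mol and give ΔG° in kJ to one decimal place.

-175.6 kJ

Au³⁺/Au⁺ (E° = +1.41 V) is the cathode; Cu⁺/Cu (E° = +0.50 V) is the anode, so E°cell = +0.91 V.
Balancing electrons gives n = 2 (lcm of 2 and 1).
ΔG° = −nFE° = −(2)(96485)(+0.91) = -175,603 J = -175.6 kJ.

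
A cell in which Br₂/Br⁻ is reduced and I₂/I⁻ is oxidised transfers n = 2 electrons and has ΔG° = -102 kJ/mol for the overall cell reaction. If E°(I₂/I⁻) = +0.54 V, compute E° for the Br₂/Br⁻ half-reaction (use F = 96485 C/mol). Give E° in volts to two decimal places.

+1.07 V

E°cell = −ΔG°/(nF) = −(-102×10³)/((2)(96485)) = +0.529 V.
Since Br₂/Br⁻ is the cathode and I₂/I⁻ the anode, E°cell = E°(Br₂/Br⁻) − E°(I₂/I⁻).
So E°(Br₂/Br⁻) = E°cell + E°(I₂/I⁻) = +0.529 + (+0.54) = +1.07 V.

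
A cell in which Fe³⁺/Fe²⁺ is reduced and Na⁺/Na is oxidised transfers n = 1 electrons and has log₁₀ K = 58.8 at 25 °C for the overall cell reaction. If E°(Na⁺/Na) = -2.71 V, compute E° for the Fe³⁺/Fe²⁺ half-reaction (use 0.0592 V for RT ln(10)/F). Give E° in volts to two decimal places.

+0.77 V

E°cell = (0.0592/n)·log K = (0.0592/1)(58.8) = +3.481 V.
Since Fe³⁺/Fe²⁺ is the cathode and Na⁺/Na the anode, E°cell = E°(Fe³⁺/Fe²⁺) − E°(Na⁺/Na).
So E°(Fe³⁺/Fe²⁺) = E°cell + E°(Na⁺/Na) = +3.481 + (-2.71) = +0.77 V.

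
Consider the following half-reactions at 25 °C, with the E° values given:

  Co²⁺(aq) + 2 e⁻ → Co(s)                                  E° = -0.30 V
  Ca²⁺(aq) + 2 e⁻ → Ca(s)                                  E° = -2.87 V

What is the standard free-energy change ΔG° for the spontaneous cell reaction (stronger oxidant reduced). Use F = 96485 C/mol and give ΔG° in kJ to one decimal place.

-495.9 kJ

Co²⁺/Co (E° = -0.30 V) is the cathode; Ca²⁺/Ca (E° = -2.87 V) is the anode, so E°cell = +2.57 V.
Balancing electrons gives n = 2 (lcm of 2 and 2).
ΔG° = −nFE° = −(2)(96485)(+2.57) = -495,933 J = -495.9 kJ.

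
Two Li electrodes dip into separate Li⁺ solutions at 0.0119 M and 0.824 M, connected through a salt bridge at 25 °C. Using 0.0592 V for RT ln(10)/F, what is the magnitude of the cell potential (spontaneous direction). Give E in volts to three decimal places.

For a concentration cell E°cell = 0. The 0.824 M side is the cathode (reduction is favoured where [Li⁺] is higher).
With n = 1, E = −(0.0592/1) log([Li⁺]ₐₙ/[Li⁺]꜀ₐₜ) = −(0.0592/1) log(0.0119/0.824) = −(0.0592/1)(-1.840) = +0.109 V.

+0.109 V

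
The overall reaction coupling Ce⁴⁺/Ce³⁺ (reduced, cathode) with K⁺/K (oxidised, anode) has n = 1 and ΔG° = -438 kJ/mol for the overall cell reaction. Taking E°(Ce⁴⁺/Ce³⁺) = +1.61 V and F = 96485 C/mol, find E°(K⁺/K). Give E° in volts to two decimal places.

-2.93 V

E°cell = −ΔG°/(nF) = −(-438×10³)/((1)(96485)) = +4.540 V.
Since Ce⁴⁺/Ce³⁺ is the cathode and K⁺/K the anode, E°cell = E°(Ce⁴⁺/Ce³⁺) − E°(K⁺/K).
So E°(K⁺/K) = E°(Ce⁴⁺/Ce³⁺) − E°cell = (+1.61) − (+4.540) = -2.93 V.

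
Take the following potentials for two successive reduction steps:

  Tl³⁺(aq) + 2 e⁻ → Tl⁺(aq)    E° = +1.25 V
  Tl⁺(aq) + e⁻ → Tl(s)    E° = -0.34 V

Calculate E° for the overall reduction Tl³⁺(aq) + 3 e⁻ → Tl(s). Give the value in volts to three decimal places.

+0.720 V

Adding the free-energy changes (−nFE°) of the two steps gives −n₃FE°₃ = −n₁FE°₁ − n₂FE°₂.
E°₃ = (2×+1.25 + 1×-0.34) / 3 = (+2.160) / 3 = +0.720 V.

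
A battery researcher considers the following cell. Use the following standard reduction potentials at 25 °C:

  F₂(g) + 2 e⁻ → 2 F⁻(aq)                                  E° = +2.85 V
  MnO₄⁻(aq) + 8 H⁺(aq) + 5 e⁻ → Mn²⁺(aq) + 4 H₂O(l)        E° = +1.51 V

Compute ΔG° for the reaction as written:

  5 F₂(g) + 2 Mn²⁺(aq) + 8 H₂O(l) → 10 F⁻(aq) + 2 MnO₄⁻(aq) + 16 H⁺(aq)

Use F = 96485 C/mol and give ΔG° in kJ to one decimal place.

-1292.9 kJ

As written, F₂/F⁻ is reduced (cathode) and MnO₄⁻/Mn²⁺ is oxidised (anode), so E°cell = (+2.85) − (+1.51) = +1.34 V.
Balancing electrons gives n = 10.
ΔG° = −nFE° = −(10)(96485)(+1.34) = -1,292,899 J = -1292.9 kJ.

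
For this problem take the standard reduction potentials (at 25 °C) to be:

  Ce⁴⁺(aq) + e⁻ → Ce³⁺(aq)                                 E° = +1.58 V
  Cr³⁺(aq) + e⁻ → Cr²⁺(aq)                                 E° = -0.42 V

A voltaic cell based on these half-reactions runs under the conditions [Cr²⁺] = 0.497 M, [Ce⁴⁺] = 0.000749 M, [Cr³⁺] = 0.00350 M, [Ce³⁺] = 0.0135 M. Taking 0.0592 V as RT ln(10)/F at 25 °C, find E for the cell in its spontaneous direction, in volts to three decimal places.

+2.053 V

Ce⁴⁺/Ce³⁺ is the cathode (higher E°), Cr³⁺/Cr²⁺ the anode: E°cell = +1.58 − (-0.42) = +2.00 V, n = 1.
Overall: Ce⁴⁺(aq) + Cr²⁺(aq) → Ce³⁺(aq) + Cr³⁺(aq)
Q = [Ce³⁺]·[Cr³⁺] / ([Ce⁴⁺]·[Cr²⁺]); log Q = -0.896.
E = E° − (0.0592/n) log Q = +2.00 − (0.0592/1)(-0.896) = +2.053 V.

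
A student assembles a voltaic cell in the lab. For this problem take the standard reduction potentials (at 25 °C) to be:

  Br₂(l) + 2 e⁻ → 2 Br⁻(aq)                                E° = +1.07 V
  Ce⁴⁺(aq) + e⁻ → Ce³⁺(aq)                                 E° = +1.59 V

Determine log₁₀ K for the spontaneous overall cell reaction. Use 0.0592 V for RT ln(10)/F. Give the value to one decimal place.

17.6

Cathode: Ce⁴⁺/Ce³⁺; anode: Br₂/Br⁻. E°cell = +0.52 V, n = 2.
log K = nE°cell / 0.0592 = (2)(+0.52) / 0.0592 = 17.6.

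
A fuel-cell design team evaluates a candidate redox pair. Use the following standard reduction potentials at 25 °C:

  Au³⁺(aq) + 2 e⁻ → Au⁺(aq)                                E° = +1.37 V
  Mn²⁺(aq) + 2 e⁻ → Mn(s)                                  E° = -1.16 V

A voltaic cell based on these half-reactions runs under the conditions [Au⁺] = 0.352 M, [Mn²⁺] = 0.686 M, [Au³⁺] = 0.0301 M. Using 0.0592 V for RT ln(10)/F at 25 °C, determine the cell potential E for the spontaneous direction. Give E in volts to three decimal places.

+2.503 V

Au³⁺/Au⁺ is the cathode (higher E°), Mn²⁺/Mn the anode: E°cell = +1.37 − (-1.16) = +2.53 V, n = 2.
Overall: Au³⁺(aq) + Mn(s) → Au⁺(aq) + Mn²⁺(aq)
Q = [Au⁺]·[Mn²⁺] / ([Au³⁺]); log Q = 0.904.
E = E° − (0.0592/n) log Q = +2.53 − (0.0592/2)(0.904) = +2.503 V.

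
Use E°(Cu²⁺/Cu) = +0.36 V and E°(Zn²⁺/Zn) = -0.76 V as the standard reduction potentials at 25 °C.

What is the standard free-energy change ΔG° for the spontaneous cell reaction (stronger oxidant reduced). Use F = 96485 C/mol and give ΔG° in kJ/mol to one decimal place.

-216.1 kJ/mol

Cu²⁺/Cu (E° = +0.36 V) is the cathode; Zn²⁺/Zn (E° = -0.76 V) is the anode, so E°cell = +1.12 V.
Balancing electrons gives n = 2 (lcm of 2 and 2).
ΔG° = −nFE° = −(2)(96485)(+1.12) = -216,126 J = -216.1 kJ/mol.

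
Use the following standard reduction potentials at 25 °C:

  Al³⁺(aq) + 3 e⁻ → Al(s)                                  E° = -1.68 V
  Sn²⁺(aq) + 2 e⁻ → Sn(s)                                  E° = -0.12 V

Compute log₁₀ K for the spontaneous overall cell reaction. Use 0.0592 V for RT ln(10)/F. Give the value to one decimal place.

158.1

Cathode: Sn²⁺/Sn; anode: Al³⁺/Al. E°cell = +1.56 V, n = 6.
log K = nE°cell / 0.0592 = (6)(+1.56) / 0.0592 = 158.1.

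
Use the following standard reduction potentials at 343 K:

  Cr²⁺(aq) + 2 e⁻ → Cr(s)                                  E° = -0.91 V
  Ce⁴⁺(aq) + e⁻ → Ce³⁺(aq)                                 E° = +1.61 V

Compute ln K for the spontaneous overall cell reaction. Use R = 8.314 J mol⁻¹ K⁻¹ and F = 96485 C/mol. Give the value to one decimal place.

Cathode: Ce⁴⁺/Ce³⁺; anode: Cr²⁺/Cr. E°cell = (+1.61) − (-0.91) = +2.52 V, with n = 2.
ΔG° = −nFE° = −RT ln K, so ln K = nFE°/(RT) = (2)(96485)(+2.52) / ((8.314)(343)) = 170.524.

170.5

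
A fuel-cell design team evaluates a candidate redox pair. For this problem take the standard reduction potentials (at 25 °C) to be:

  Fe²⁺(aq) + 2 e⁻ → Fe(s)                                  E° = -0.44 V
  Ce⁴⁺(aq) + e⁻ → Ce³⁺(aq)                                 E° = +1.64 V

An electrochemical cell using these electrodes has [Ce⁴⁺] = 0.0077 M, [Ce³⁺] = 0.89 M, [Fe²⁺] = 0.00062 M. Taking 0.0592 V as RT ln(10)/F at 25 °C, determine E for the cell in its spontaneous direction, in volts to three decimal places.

+2.053 V

Ce⁴⁺/Ce³⁺ is the cathode (higher E°), Fe²⁺/Fe the anode: E°cell = +1.64 − (-0.44) = +2.08 V, n = 2.
Overall: 2 Ce⁴⁺(aq) + Fe(s) → 2 Ce³⁺(aq) + Fe²⁺(aq)
Q = [Ce³⁺]^2·[Fe²⁺] / ([Ce⁴⁺]^2); log Q = 0.918.
E = E° − (0.0592/n) log Q = +2.08 − (0.0592/2)(0.918) = +2.053 V.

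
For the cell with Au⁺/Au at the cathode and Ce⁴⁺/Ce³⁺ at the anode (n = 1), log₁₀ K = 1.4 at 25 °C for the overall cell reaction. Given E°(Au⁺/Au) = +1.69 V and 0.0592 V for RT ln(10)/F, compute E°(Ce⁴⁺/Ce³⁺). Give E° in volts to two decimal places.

E°cell = (0.0592/n)·log K = (0.0592/1)(1.4) = +0.083 V.
Since Au⁺/Au is the cathode and Ce⁴⁺/Ce³⁺ the anode, E°cell = E°(Au⁺/Au) − E°(Ce⁴⁺/Ce³⁺).
So E°(Ce⁴⁺/Ce³⁺) = E°(Au⁺/Au) − E°cell = (+1.69) − (+0.083) = +1.61 V.

+1.61 V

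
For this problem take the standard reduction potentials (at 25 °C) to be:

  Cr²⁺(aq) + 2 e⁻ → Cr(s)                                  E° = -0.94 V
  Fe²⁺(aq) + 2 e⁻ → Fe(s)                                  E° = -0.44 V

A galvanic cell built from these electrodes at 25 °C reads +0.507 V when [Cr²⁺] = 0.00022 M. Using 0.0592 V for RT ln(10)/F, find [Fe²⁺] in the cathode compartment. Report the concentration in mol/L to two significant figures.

Fe²⁺/Fe is the cathode, Cr²⁺/Cr the anode: E°cell = +0.50 V, n = 2.
Overall reaction: Fe²⁺(aq) + Cr(s) → Fe(s) + Cr²⁺(aq); Q = [Cr²⁺]^1/[Fe²⁺]^1.
From E = E° − (0.0592/n) log Q: log Q = (E° − E)·n/0.0592 = (+0.50 − (+0.507))·2/0.0592 = -0.2365.
So 1·log[Fe²⁺] = 1·log(0.00022) − log Q = -3.6576 − (-0.2365) = -3.4211; [Fe²⁺] = 10^(-3.4211) ≈ 0.00038 M.

0.00038 M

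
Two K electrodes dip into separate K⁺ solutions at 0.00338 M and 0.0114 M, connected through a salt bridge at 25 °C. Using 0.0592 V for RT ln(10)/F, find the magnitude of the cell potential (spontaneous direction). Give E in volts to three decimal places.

+0.031 V

For a concentration cell E°cell = 0. The 0.0114 M side is the cathode (reduction is favoured where [K⁺] is higher).
With n = 1, E = −(0.0592/1) log([K⁺]ₐₙ/[K⁺]꜀ₐₜ) = −(0.0592/1) log(0.00338/0.0114) = −(0.0592/1)(-0.528) = +0.031 V.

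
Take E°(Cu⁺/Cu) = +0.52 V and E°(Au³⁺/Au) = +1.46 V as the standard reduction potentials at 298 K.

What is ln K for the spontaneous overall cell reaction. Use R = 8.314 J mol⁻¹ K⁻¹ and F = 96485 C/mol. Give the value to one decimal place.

Cathode: Au³⁺/Au; anode: Cu⁺/Cu. E°cell = (+1.46) − (+0.52) = +0.94 V, with n = 3.
ΔG° = −nFE° = −RT ln K, so ln K = nFE°/(RT) = (3)(96485)(+0.94) / ((8.314)(298)) = 109.820.

109.8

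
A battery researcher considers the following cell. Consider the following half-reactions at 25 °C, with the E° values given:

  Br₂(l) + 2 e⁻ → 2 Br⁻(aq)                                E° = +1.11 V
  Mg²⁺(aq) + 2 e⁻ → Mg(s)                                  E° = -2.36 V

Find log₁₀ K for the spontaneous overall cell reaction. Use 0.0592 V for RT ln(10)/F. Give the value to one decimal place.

Cathode: Br₂/Br⁻; anode: Mg²⁺/Mg. E°cell = +3.47 V, n = 2.
log K = nE°cell / 0.0592 = (2)(+3.47) / 0.0592 = 117.2.

117.2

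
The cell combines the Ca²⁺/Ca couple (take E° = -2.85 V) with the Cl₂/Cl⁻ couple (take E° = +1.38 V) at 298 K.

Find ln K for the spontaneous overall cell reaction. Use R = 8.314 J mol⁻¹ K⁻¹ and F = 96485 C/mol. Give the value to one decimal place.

329.5

Cathode: Cl₂/Cl⁻; anode: Ca²⁺/Ca. E°cell = (+1.38) − (-2.85) = +4.23 V, with n = 2.
ΔG° = −nFE° = −RT ln K, so ln K = nFE°/(RT) = (2)(96485)(+4.23) / ((8.314)(298)) = 329.461.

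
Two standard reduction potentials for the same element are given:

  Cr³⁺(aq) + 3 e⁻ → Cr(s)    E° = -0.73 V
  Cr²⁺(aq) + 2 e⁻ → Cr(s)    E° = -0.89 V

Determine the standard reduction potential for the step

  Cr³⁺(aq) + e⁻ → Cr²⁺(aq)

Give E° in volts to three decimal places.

-0.410 V

Sequential free energies add, so n₃E°₃ = n₁E°₁ + n₂E°₂.
With n₃ = 3, and the known step contributing 2×(-0.89) V, the unknown satisfies 1·E° = 3×(-0.73) − 2×(-0.89) = -0.410.
E° = -0.410 / 1 = -0.410 V.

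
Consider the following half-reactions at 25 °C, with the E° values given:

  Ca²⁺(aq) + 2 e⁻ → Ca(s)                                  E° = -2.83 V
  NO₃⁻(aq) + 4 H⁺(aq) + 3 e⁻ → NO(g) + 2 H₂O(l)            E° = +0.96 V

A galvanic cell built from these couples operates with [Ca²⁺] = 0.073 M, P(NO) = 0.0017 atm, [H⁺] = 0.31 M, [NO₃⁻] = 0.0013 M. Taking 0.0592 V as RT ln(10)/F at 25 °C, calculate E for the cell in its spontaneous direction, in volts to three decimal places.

NO₃⁻/NO is the cathode (higher E°), Ca²⁺/Ca the anode: E°cell = +0.96 − (-2.83) = +3.79 V, n = 6.
Overall: 2 NO₃⁻(aq) + 8 H⁺(aq) + 3 Ca(s) → 2 NO(g) + 4 H₂O(l) + 3 Ca²⁺(aq)
Q = P(NO)^2·[Ca²⁺]^3 / ([NO₃⁻]^2·[H⁺]^8); log Q = 0.892.
E = E° − (0.0592/n) log Q = +3.79 − (0.0592/6)(0.892) = +3.781 V.

+3.781 V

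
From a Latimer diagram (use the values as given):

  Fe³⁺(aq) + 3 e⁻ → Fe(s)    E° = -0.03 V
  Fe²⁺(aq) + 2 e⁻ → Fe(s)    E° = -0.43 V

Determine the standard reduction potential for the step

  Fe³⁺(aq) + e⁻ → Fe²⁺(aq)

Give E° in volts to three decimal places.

Sequential free energies add, so n₃E°₃ = n₁E°₁ + n₂E°₂.
With n₃ = 3, and the known step contributing 2×(-0.43) V, the unknown satisfies 1·E° = 3×(-0.03) − 2×(-0.43) = +0.770.
E° = +0.770 / 1 = +0.770 V.

+0.770 V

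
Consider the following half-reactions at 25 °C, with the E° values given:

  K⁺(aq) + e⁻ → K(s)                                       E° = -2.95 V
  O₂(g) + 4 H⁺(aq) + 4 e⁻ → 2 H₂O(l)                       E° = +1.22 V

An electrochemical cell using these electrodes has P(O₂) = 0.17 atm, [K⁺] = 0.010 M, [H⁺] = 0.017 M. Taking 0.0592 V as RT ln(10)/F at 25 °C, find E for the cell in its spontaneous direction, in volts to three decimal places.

+4.172 V

O₂/H₂O is the cathode (higher E°), K⁺/K the anode: E°cell = +1.22 − (-2.95) = +4.17 V, n = 4.
Overall: O₂(g) + 4 H⁺(aq) + 4 K(s) → 2 H₂O(l) + 4 K⁺(aq)
Q = [K⁺]^4 / (P(O₂)·[H⁺]^4); log Q = -0.152.
E = E° − (0.0592/n) log Q = +4.17 − (0.0592/4)(-0.152) = +4.172 V.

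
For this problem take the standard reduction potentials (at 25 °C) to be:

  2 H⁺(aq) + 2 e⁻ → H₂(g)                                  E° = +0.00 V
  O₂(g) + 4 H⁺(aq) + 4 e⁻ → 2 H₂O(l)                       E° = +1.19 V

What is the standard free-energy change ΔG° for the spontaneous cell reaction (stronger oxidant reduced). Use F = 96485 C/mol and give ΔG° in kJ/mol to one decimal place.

O₂/H₂O (E° = +1.19 V) is the cathode; H⁺/H₂ (E° = +0.00 V) is the anode, so E°cell = +1.19 V.
Balancing electrons gives n = 4 (lcm of 4 and 2).
ΔG° = −nFE° = −(4)(96485)(+1.19) = -459,269 J = -459.3 kJ/mol.

-459.3 kJ/mol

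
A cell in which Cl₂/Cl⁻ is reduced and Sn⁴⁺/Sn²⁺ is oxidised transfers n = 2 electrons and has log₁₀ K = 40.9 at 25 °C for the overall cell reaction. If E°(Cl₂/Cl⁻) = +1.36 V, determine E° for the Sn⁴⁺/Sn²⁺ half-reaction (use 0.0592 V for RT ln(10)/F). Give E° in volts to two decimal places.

E°cell = (0.0592/n)·log K = (0.0592/2)(40.9) = +1.211 V.
Since Cl₂/Cl⁻ is the cathode and Sn⁴⁺/Sn²⁺ the anode, E°cell = E°(Cl₂/Cl⁻) − E°(Sn⁴⁺/Sn²⁺).
So E°(Sn⁴⁺/Sn²⁺) = E°(Cl₂/Cl⁻) − E°cell = (+1.36) − (+1.211) = +0.15 V.

+0.15 V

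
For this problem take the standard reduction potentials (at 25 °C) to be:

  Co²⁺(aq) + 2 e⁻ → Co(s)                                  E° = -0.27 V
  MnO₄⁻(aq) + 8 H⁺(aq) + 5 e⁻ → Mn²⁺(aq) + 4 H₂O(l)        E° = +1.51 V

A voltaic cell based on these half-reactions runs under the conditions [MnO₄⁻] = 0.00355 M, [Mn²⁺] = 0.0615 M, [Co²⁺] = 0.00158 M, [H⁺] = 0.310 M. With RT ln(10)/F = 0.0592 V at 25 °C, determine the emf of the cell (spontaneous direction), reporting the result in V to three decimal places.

MnO₄⁻/Mn²⁺ is the cathode (higher E°), Co²⁺/Co the anode: E°cell = +1.51 − (-0.27) = +1.78 V, n = 10.
Overall: 2 MnO₄⁻(aq) + 16 H⁺(aq) + 5 Co(s) → 2 Mn²⁺(aq) + 8 H₂O(l) + 5 Co²⁺(aq)
Q = [Mn²⁺]^2·[Co²⁺]^5 / ([MnO₄⁻]^2·[H⁺]^16); log Q = -3.391.
E = E° − (0.0592/n) log Q = +1.78 − (0.0592/10)(-3.391) = +1.800 V.

+1.800 V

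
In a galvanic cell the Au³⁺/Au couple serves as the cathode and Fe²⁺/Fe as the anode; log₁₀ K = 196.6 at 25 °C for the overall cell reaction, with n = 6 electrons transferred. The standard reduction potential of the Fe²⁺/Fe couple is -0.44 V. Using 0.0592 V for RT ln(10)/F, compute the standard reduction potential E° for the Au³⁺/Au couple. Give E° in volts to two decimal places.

+1.50 V

E°cell = (0.0592/n)·log K = (0.0592/6)(196.6) = +1.940 V.
Since Au³⁺/Au is the cathode and Fe²⁺/Fe the anode, E°cell = E°(Au³⁺/Au) − E°(Fe²⁺/Fe).
So E°(Au³⁺/Au) = E°cell + E°(Fe²⁺/Fe) = +1.940 + (-0.44) = +1.50 V.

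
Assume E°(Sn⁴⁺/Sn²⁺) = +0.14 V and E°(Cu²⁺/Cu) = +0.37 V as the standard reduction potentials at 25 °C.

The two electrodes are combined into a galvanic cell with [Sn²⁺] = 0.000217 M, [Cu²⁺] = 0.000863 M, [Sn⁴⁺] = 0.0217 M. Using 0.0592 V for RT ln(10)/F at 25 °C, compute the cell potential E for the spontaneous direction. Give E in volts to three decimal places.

Cu²⁺/Cu is the cathode (higher E°), Sn⁴⁺/Sn²⁺ the anode: E°cell = +0.37 − (+0.14) = +0.23 V, n = 2.
Overall: Cu²⁺(aq) + Sn²⁺(aq) → Cu(s) + Sn⁴⁺(aq)
Q = [Sn⁴⁺] / ([Cu²⁺]·[Sn²⁺]); log Q = 5.064.
E = E° − (0.0592/n) log Q = +0.23 − (0.0592/2)(5.064) = +0.080 V.

+0.080 V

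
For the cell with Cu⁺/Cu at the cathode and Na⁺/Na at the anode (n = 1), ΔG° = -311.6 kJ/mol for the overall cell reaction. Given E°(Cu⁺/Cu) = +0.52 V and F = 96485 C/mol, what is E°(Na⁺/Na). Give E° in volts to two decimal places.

-2.71 V

E°cell = −ΔG°/(nF) = −(-311.6×10³)/((1)(96485)) = +3.230 V.
Since Cu⁺/Cu is the cathode and Na⁺/Na the anode, E°cell = E°(Cu⁺/Cu) − E°(Na⁺/Na).
So E°(Na⁺/Na) = E°(Cu⁺/Cu) − E°cell = (+0.52) − (+3.230) = -2.71 V.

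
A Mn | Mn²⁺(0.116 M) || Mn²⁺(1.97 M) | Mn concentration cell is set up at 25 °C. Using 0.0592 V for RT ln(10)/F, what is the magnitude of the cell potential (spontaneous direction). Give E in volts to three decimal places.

For a concentration cell E°cell = 0. The 1.97 M side is the cathode (reduction is favoured where [Mn²⁺] is higher).
With n = 2, E = −(0.0592/2) log([Mn²⁺]ₐₙ/[Mn²⁺]꜀ₐₜ) = −(0.0592/2) log(0.116/1.97) = −(0.0592/2)(-1.230) = +0.036 V.

+0.036 V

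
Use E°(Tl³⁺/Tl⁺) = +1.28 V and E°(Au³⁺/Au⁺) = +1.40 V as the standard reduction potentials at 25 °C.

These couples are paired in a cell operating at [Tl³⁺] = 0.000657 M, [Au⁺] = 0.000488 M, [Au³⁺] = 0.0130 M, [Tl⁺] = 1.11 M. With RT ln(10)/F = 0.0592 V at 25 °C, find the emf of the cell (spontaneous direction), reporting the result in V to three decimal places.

+0.258 V

Au³⁺/Au⁺ is the cathode (higher E°), Tl³⁺/Tl⁺ the anode: E°cell = +1.40 − (+1.28) = +0.12 V, n = 2.
Overall: Au³⁺(aq) + Tl⁺(aq) → Au⁺(aq) + Tl³⁺(aq)
Q = [Au⁺]·[Tl³⁺] / ([Au³⁺]·[Tl⁺]); log Q = -4.653.
E = E° − (0.0592/n) log Q = +0.12 − (0.0592/2)(-4.653) = +0.258 V.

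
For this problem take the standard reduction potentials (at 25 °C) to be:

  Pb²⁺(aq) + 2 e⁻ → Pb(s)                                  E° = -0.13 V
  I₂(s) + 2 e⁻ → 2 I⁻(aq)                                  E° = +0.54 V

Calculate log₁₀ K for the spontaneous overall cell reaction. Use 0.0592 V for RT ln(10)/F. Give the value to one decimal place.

Cathode: I₂/I⁻; anode: Pb²⁺/Pb. E°cell = +0.67 V, n = 2.
log K = nE°cell / 0.0592 = (2)(+0.67) / 0.0592 = 22.6.

22.6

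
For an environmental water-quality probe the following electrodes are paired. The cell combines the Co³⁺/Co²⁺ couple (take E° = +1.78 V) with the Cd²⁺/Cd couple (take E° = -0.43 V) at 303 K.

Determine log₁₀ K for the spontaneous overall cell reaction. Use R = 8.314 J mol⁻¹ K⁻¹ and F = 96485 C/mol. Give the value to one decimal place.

Cathode: Co³⁺/Co²⁺; anode: Cd²⁺/Cd. E°cell = (+1.78) − (-0.43) = +2.21 V, with n = 2.
ΔG° = −nFE° = −RT ln K, so ln K = nFE°/(RT) = (2)(96485)(+2.21) / ((8.314)(303)) = 169.289.
log₁₀ K = 169.289 / ln 10 = 73.5.

73.5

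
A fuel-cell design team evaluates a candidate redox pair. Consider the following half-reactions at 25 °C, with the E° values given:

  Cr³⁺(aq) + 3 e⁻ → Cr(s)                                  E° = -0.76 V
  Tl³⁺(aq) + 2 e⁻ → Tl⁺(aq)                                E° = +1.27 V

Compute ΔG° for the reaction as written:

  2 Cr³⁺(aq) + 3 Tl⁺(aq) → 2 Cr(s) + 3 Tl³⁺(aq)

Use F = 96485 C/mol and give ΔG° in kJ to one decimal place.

As written, Cr³⁺/Cr is reduced (cathode) and Tl³⁺/Tl⁺ is oxidised (anode), so E°cell = (-0.76) − (+1.27) = -2.03 V.
Balancing electrons gives n = 6.
ΔG° = −nFE° = −(6)(96485)(-2.03) = 1,175,187 J = +1175.2 kJ.

+1175.2 kJ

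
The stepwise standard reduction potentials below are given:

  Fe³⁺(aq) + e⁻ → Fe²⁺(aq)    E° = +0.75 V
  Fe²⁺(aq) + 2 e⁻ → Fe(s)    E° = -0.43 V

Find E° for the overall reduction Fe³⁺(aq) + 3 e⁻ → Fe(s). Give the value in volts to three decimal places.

-0.037 V

Standard free energies of sequential steps add: ΔG°₃ = ΔG°₁ + ΔG°₂, so n₃E°₃ = n₁E°₁ + n₂E°₂.
E°₃ = (1×+0.75 + 2×-0.43) / 3 = (-0.110) / 3 = -0.037 V.
Simply averaging or adding the two E° values would be wrong; the electron-weighted sum is required.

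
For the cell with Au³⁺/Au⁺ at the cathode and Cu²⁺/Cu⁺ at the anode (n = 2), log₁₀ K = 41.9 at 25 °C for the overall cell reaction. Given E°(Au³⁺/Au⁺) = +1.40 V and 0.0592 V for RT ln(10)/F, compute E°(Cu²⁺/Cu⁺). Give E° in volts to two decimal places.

+0.16 V

E°cell = (0.0592/n)·log K = (0.0592/2)(41.9) = +1.240 V.
Since Au³⁺/Au⁺ is the cathode and Cu²⁺/Cu⁺ the anode, E°cell = E°(Au³⁺/Au⁺) − E°(Cu²⁺/Cu⁺).
So E°(Cu²⁺/Cu⁺) = E°(Au³⁺/Au⁺) − E°cell = (+1.40) − (+1.240) = +0.16 V.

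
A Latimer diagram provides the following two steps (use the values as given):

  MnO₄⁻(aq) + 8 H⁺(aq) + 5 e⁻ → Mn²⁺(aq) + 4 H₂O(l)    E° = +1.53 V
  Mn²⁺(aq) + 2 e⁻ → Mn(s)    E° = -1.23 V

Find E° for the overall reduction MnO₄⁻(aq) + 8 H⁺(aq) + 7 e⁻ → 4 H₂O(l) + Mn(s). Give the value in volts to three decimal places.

+0.741 V

Adding the free-energy changes (−nFE°) of the two steps gives −n₃FE°₃ = −n₁FE°₁ − n₂FE°₂.
E°₃ = (5×+1.53 + 2×-1.23) / 7 = (+5.190) / 7 = +0.741 V.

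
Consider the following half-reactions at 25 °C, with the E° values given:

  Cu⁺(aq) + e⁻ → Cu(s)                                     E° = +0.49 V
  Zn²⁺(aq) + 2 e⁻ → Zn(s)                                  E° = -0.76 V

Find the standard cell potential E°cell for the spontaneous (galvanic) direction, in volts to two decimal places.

The Cu⁺/Cu couple has the higher reduction potential, so it is the cathode; Zn²⁺/Zn is oxidised at the anode.
E°cell = E°(cathode) − E°(anode) = (+0.49) − (-0.76) = +1.25 V.
Since E°cell > 0, the reaction is spontaneous under standard conditions.

+1.25 V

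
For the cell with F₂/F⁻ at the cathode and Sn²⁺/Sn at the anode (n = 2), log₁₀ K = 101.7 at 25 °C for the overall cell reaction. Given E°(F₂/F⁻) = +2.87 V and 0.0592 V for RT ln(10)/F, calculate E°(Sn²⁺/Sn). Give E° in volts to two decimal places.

-0.14 V

E°cell = (0.0592/n)·log K = (0.0592/2)(101.7) = +3.010 V.
Since F₂/F⁻ is the cathode and Sn²⁺/Sn the anode, E°cell = E°(F₂/F⁻) − E°(Sn²⁺/Sn).
So E°(Sn²⁺/Sn) = E°(F₂/F⁻) − E°cell = (+2.87) − (+3.010) = -0.14 V.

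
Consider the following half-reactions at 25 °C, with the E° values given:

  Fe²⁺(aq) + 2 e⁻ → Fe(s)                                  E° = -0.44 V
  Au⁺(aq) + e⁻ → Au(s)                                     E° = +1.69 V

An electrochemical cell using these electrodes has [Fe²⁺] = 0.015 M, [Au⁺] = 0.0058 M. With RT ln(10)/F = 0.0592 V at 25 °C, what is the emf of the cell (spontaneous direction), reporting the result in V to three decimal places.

Au⁺/Au is the cathode (higher E°), Fe²⁺/Fe the anode: E°cell = +1.69 − (-0.44) = +2.13 V, n = 2.
Overall: 2 Au⁺(aq) + Fe(s) → 2 Au(s) + Fe²⁺(aq)
Q = [Fe²⁺] / ([Au⁺]^2); log Q = 2.649.
E = E° − (0.0592/n) log Q = +2.13 − (0.0592/2)(2.649) = +2.052 V.

+2.052 V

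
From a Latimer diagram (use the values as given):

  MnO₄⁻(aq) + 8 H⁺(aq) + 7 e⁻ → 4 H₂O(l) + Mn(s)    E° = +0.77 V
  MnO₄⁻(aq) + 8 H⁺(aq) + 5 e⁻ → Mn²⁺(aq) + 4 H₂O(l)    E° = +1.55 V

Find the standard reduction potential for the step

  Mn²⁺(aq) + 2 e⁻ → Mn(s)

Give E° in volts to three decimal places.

Sequential free energies add, so n₃E°₃ = n₁E°₁ + n₂E°₂.
With n₃ = 7, and the known step contributing 5×(+1.55) V, the unknown satisfies 2·E° = 7×(+0.77) − 5×(+1.55) = -2.360.
E° = -2.360 / 2 = -1.180 V.

-1.180 V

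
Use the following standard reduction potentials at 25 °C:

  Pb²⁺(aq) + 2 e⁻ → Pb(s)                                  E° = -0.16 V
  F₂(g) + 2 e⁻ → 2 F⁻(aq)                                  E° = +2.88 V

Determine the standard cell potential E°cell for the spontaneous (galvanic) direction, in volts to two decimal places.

+3.04 V

The F₂/F⁻ couple has the higher reduction potential, so it is the cathode; Pb²⁺/Pb is oxidised at the anode.
E°cell = E°(cathode) − E°(anode) = (+2.88) − (-0.16) = +3.04 V.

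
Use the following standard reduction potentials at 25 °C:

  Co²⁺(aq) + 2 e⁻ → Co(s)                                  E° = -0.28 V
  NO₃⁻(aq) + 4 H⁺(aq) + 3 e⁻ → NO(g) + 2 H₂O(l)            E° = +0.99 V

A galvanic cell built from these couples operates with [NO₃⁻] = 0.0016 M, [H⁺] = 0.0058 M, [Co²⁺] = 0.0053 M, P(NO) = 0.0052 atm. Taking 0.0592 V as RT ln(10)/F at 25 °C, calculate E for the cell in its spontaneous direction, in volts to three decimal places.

+1.151 V

NO₃⁻/NO is the cathode (higher E°), Co²⁺/Co the anode: E°cell = +0.99 − (-0.28) = +1.27 V, n = 6.
Overall: 2 NO₃⁻(aq) + 8 H⁺(aq) + 3 Co(s) → 2 NO(g) + 4 H₂O(l) + 3 Co²⁺(aq)
Q = P(NO)^2·[Co²⁺]^3 / ([NO₃⁻]^2·[H⁺]^8); log Q = 12.089.
E = E° − (0.0592/n) log Q = +1.27 − (0.0592/6)(12.089) = +1.151 V.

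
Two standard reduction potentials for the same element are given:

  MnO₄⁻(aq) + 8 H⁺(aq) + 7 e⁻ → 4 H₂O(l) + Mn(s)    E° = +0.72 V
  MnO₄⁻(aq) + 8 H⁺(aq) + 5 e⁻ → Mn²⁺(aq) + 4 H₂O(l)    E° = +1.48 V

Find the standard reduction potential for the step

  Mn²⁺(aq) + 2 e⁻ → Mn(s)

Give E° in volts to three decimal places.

Sequential free energies add, so n₃E°₃ = n₁E°₁ + n₂E°₂.
With n₃ = 7, and the known step contributing 5×(+1.48) V, the unknown satisfies 2·E° = 7×(+0.72) − 5×(+1.48) = -2.360.
E° = -2.360 / 2 = -1.180 V.

-1.180 V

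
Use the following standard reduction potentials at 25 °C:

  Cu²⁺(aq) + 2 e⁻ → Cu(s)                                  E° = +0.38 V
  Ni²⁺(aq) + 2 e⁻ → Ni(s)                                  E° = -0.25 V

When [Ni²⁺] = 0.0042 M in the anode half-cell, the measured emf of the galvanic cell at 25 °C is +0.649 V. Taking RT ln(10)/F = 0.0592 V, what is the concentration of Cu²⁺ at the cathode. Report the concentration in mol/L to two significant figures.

0.018 M

Cu²⁺/Cu is the cathode, Ni²⁺/Ni the anode: E°cell = +0.63 V, n = 2.
Overall reaction: Cu²⁺(aq) + Ni(s) → Cu(s) + Ni²⁺(aq); Q = [Ni²⁺]^1/[Cu²⁺]^1.
From E = E° − (0.0592/n) log Q: log Q = (E° − E)·n/0.0592 = (+0.63 − (+0.649))·2/0.0592 = -0.6419.
So 1·log[Cu²⁺] = 1·log(0.0042) − log Q = -2.3768 − (-0.6419) = -1.7349; [Cu²⁺] = 10^(-1.7349) ≈ 0.018 M.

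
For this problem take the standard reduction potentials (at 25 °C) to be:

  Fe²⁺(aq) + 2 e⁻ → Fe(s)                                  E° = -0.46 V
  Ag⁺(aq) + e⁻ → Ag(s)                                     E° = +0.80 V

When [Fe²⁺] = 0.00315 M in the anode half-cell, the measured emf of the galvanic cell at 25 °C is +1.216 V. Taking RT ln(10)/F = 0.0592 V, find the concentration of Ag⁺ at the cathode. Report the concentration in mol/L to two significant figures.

Ag⁺/Ag is the cathode, Fe²⁺/Fe the anode: E°cell = +1.26 V, n = 2.
Overall reaction: 2 Ag⁺(aq) + Fe(s) → 2 Ag(s) + Fe²⁺(aq); Q = [Fe²⁺]^1/[Ag⁺]^2.
From E = E° − (0.0592/n) log Q: log Q = (E° − E)·n/0.0592 = (+1.26 − (+1.216))·2/0.0592 = 1.4865.
So 2·log[Ag⁺] = 1·log(0.00315) − log Q = -2.5017 − (1.4865) = -3.9882; log[Ag⁺] = -3.9882 / 2 = -1.9941; [Ag⁺] = 10^(-1.9941) ≈ 0.010 M.

0.010 M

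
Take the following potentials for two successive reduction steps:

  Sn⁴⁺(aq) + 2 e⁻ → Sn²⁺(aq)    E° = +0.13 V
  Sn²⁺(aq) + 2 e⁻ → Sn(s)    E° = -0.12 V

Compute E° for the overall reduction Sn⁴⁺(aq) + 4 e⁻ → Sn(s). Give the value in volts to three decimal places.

+0.005 V

Standard free energies of sequential steps add: ΔG°₃ = ΔG°₁ + ΔG°₂, so n₃E°₃ = n₁E°₁ + n₂E°₂.
E°₃ = (2×+0.13 + 2×-0.12) / 4 = (+0.020) / 4 = +0.005 V.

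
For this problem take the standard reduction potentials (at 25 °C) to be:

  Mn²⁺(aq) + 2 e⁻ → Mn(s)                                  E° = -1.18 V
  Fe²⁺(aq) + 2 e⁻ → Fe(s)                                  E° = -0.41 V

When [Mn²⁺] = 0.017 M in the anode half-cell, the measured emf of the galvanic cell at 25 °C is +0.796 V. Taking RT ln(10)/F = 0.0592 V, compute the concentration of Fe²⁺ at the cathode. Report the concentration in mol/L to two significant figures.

0.13 M

Fe²⁺/Fe is the cathode, Mn²⁺/Mn the anode: E°cell = +0.77 V, n = 2.
Overall reaction: Fe²⁺(aq) + Mn(s) → Fe(s) + Mn²⁺(aq); Q = [Mn²⁺]^1/[Fe²⁺]^1.
From E = E° − (0.0592/n) log Q: log Q = (E° − E)·n/0.0592 = (+0.77 − (+0.796))·2/0.0592 = -0.8784.
So 1·log[Fe²⁺] = 1·log(0.017) − log Q = -1.7696 − (-0.8784) = -0.8912; [Fe²⁺] = 10^(-0.8912) ≈ 0.13 M.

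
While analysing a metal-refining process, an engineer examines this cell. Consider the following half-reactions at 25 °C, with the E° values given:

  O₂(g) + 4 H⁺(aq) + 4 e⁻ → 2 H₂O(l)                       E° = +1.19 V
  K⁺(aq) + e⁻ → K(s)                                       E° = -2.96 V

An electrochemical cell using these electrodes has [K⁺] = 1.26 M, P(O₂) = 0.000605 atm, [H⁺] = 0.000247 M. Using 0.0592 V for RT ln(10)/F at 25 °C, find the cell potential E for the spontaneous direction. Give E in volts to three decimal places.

+3.883 V

O₂/H₂O is the cathode (higher E°), K⁺/K the anode: E°cell = +1.19 − (-2.96) = +4.15 V, n = 4.
Overall: O₂(g) + 4 H⁺(aq) + 4 K(s) → 2 H₂O(l) + 4 K⁺(aq)
Q = [K⁺]^4 / (P(O₂)·[H⁺]^4); log Q = 18.049.
E = E° − (0.0592/n) log Q = +4.15 − (0.0592/4)(18.049) = +3.883 V.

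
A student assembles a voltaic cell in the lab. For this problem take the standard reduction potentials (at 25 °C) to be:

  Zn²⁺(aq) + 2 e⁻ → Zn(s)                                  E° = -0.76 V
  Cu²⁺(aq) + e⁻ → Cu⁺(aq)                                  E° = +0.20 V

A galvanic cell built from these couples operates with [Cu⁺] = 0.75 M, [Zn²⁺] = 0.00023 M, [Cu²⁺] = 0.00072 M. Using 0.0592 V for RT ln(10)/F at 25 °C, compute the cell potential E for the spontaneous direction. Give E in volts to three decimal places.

+0.889 V

Cu²⁺/Cu⁺ is the cathode (higher E°), Zn²⁺/Zn the anode: E°cell = +0.20 − (-0.76) = +0.96 V, n = 2.
Overall: 2 Cu²⁺(aq) + Zn(s) → 2 Cu⁺(aq) + Zn²⁺(aq)
Q = [Cu⁺]^2·[Zn²⁺] / ([Cu²⁺]^2); log Q = 2.397.
E = E° − (0.0592/n) log Q = +0.96 − (0.0592/2)(2.397) = +0.889 V.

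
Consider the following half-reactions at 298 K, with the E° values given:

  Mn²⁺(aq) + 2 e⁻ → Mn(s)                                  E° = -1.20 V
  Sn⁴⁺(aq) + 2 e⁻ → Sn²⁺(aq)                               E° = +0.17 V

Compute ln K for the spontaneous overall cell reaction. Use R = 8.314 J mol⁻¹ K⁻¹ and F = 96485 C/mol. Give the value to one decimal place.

106.7

Cathode: Sn⁴⁺/Sn²⁺; anode: Mn²⁺/Mn. E°cell = (+0.17) − (-1.20) = +1.37 V, with n = 2.
ΔG° = −nFE° = −RT ln K, so ln K = nFE°/(RT) = (2)(96485)(+1.37) / ((8.314)(298)) = 106.705.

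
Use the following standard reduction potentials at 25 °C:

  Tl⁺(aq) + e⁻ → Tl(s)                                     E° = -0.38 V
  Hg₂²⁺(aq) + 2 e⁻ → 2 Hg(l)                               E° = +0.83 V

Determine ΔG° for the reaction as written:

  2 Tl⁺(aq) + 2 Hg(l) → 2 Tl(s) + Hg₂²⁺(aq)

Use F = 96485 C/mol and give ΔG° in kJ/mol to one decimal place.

As written, Tl⁺/Tl is reduced (cathode) and Hg₂²⁺/Hg is oxidised (anode), so E°cell = (-0.38) − (+0.83) = -1.21 V.
Balancing electrons gives n = 2.
ΔG° = −nFE° = −(2)(96485)(-1.21) = 233,494 J = +233.5 kJ/mol.

+233.5 kJ/mol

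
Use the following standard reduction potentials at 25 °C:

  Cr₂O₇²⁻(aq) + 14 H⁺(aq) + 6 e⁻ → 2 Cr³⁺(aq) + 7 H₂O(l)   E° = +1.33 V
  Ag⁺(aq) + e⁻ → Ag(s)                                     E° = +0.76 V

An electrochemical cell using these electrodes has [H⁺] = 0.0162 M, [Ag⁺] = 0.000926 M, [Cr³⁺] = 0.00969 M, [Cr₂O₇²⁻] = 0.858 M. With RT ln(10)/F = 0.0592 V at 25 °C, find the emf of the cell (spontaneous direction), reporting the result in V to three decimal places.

+0.541 V

Cr₂O₇²⁻/Cr³⁺ is the cathode (higher E°), Ag⁺/Ag the anode: E°cell = +1.33 − (+0.76) = +0.57 V, n = 6.
Overall: Cr₂O₇²⁻(aq) + 14 H⁺(aq) + 6 Ag(s) → 2 Cr³⁺(aq) + 7 H₂O(l) + 6 Ag⁺(aq)
Q = [Cr³⁺]^2·[Ag⁺]^6 / ([Cr₂O₇²⁻]·[H⁺]^14); log Q = 2.906.
E = E° − (0.0592/n) log Q = +0.57 − (0.0592/6)(2.906) = +0.541 V.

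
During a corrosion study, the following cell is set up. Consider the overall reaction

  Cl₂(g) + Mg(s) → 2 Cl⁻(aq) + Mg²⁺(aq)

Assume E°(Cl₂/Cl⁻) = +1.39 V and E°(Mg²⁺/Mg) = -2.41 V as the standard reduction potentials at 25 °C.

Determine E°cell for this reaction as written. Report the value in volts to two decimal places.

The Cl₂/Cl⁻ couple has the higher reduction potential, so it is the cathode; Mg²⁺/Mg is oxidised at the anode.
E°cell = E°(cathode) − E°(anode) = (+1.39) − (-2.41) = +3.80 V.
Since E°cell > 0, the reaction is spontaneous under standard conditions.

+3.80 V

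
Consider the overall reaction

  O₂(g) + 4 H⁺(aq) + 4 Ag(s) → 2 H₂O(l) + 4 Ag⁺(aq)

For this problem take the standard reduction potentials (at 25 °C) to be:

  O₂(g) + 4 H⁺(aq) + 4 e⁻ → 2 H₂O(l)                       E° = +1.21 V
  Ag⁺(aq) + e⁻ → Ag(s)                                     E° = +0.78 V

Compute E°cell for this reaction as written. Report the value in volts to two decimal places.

+0.43 V

The O₂/H₂O couple has the higher reduction potential, so it is the cathode; Ag⁺/Ag is oxidised at the anode.
E°cell = E°(cathode) − E°(anode) = (+1.21) − (+0.78) = +0.43 V.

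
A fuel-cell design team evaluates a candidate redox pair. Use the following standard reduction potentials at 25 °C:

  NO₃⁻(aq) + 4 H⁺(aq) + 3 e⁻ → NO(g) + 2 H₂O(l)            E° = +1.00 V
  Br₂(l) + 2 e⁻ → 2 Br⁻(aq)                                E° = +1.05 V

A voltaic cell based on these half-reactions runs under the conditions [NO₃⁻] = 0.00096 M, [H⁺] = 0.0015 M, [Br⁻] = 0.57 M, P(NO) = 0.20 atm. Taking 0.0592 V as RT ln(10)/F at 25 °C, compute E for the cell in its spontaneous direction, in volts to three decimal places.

Br₂/Br⁻ is the cathode (higher E°), NO₃⁻/NO the anode: E°cell = +1.05 − (+1.00) = +0.05 V, n = 6.
Overall: 3 Br₂(l) + 2 NO(g) + 4 H₂O(l) → 6 Br⁻(aq) + 2 NO₃⁻(aq) + 8 H⁺(aq)
Q = [Br⁻]^6·[NO₃⁻]^2·[H⁺]^8 / (P(NO)^2); log Q = -28.694.
E = E° − (0.0592/n) log Q = +0.05 − (0.0592/6)(-28.694) = +0.333 V.

+0.333 V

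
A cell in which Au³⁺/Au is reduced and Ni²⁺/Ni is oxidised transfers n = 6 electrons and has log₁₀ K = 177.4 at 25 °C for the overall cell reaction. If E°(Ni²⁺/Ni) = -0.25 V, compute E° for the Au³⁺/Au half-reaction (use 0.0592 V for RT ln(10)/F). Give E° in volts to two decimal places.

+1.50 V

E°cell = (0.0592/n)·log K = (0.0592/6)(177.4) = +1.750 V.
Since Au³⁺/Au is the cathode and Ni²⁺/Ni the anode, E°cell = E°(Au³⁺/Au) − E°(Ni²⁺/Ni).
So E°(Au³⁺/Au) = E°cell + E°(Ni²⁺/Ni) = +1.750 + (-0.25) = +1.50 V.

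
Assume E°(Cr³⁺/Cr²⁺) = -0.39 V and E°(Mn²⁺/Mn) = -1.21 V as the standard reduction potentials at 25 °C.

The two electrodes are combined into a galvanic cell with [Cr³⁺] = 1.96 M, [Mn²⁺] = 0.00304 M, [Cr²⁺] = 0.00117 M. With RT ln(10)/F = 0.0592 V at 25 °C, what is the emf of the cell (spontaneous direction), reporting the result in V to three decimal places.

+1.085 V

Cr³⁺/Cr²⁺ is the cathode (higher E°), Mn²⁺/Mn the anode: E°cell = -0.39 − (-1.21) = +0.82 V, n = 2.
Overall: 2 Cr³⁺(aq) + Mn(s) → 2 Cr²⁺(aq) + Mn²⁺(aq)
Q = [Cr²⁺]^2·[Mn²⁺] / ([Cr³⁺]^2); log Q = -8.965.
E = E° − (0.0592/n) log Q = +0.82 − (0.0592/2)(-8.965) = +1.085 V.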